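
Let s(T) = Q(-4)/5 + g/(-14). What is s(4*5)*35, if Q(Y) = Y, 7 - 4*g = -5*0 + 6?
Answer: -229/8 ≈ -28.625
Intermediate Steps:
g = ¼ (g = 7/4 - (-5*0 + 6)/4 = 7/4 - (0 + 6)/4 = 7/4 - ¼*6 = 7/4 - 3/2 = ¼ ≈ 0.25000)
s(T) = -229/280 (s(T) = -4/5 + (¼)/(-14) = -4*⅕ + (¼)*(-1/14) = -⅘ - 1/56 = -229/280)
s(4*5)*35 = -229/280*35 = -229/8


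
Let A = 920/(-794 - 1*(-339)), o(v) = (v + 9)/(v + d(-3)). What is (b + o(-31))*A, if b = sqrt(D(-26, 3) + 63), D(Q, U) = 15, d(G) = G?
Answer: -2024/1547 - 184*sqrt(78)/91 ≈ -19.166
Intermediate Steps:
o(v) = (9 + v)/(-3 + v) (o(v) = (v + 9)/(v - 3) = (9 + v)/(-3 + v))
A = -184/91 (A = 920/(-794 + 339) = 920/(-455) = 920*(-1/455) = -184/91 ≈ -2.0220)
b = sqrt(78) (b = sqrt(15 + 63) = sqrt(78) ≈ 8.8318)
(b + o(-31))*A = (sqrt(78) + (9 - 31)/(-3 - 31))*(-184/91) = (sqrt(78) - 22/(-34))*(-184/91) = (sqrt(78) - 1/34*(-22))*(-184/91) = (sqrt(78) + 11/17)*(-184/91) = (11/17 + sqrt(78))*(-184/91) = -2024/1547 - 184*sqrt(78)/91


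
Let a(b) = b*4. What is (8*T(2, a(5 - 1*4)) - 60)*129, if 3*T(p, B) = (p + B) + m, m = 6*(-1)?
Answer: -7740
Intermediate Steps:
m = -6
a(b) = 4*b
T(p, B) = -2 + B/3 + p/3 (T(p, B) = ((p + B) - 6)/3 = ((B + p) - 6)/3 = (-6 + B + p)/3 = -2 + B/3 + p/3)
(8*T(2, a(5 - 1*4)) - 60)*129 = (8*(-2 + (4*(5 - 1*4))/3 + (⅓)*2) - 60)*129 = (8*(-2 + (4*(5 - 4))/3 + ⅔) - 60)*129 = (8*(-2 + (4*1)/3 + ⅔) - 60)*129 = (8*(-2 + (⅓)*4 + ⅔) - 60)*129 = (8*(-2 + 4/3 + ⅔) - 60)*129 = (8*0 - 60)*129 = (0 - 60)*129 = -60*129 = -7740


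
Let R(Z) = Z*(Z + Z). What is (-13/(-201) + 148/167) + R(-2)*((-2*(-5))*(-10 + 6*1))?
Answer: -10709521/33567 ≈ -319.05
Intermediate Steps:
R(Z) = 2*Z² (R(Z) = Z*(2*Z) = 2*Z²)
(-13/(-201) + 148/167) + R(-2)*((-2*(-5))*(-10 + 6*1)) = (-13/(-201) + 148/167) + (2*(-2)²)*((-2*(-5))*(-10 + 6*1)) = (-13*(-1/201) + 148*(1/167)) + (2*4)*(10*(-10 + 6)) = (13/201 + 148/167) + 8*(10*(-4)) = 31919/33567 + 8*(-40) = 31919/33567 - 320 = -10709521/33567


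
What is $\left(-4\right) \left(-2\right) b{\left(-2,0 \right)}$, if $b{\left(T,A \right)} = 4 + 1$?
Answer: $40$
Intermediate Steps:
$b{\left(T,A \right)} = 5$
$\left(-4\right) \left(-2\right) b{\left(-2,0 \right)} = \left(-4\right) \left(-2\right) 5 = 8 \cdot 5 = 40$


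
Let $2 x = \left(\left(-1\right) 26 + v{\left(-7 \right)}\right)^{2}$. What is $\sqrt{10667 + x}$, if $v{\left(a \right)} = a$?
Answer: $\frac{\sqrt{44846}}{2} \approx 105.88$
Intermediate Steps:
$x = \frac{1089}{2}$ ($x = \frac{\left(\left(-1\right) 26 - 7\right)^{2}}{2} = \frac{\left(-26 - 7\right)^{2}}{2} = \frac{\left(-33\right)^{2}}{2} = \frac{1}{2} \cdot 1089 = \frac{1089}{2} \approx 544.5$)
$\sqrt{10667 + x} = \sqrt{10667 + \frac{1089}{2}} = \sqrt{\frac{22423}{2}} = \frac{\sqrt{44846}}{2}$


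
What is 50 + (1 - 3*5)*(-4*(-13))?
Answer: -678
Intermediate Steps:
50 + (1 - 3*5)*(-4*(-13)) = 50 + (1 - 15)*52 = 50 - 14*52 = 50 - 728 = -678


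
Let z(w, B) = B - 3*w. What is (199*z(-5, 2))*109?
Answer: 368747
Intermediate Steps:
(199*z(-5, 2))*109 = (199*(2 - 3*(-5)))*109 = (199*(2 + 15))*109 = (199*17)*109 = 3383*109 = 368747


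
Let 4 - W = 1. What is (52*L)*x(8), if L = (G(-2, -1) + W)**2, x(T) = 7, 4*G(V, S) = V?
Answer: 2275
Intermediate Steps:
W = 3 (W = 4 - 1*1 = 4 - 1 = 3)
G(V, S) = V/4
L = 25/4 (L = ((1/4)*(-2) + 3)**2 = (-1/2 + 3)**2 = (5/2)**2 = 25/4 ≈ 6.2500)
(52*L)*x(8) = (52*(25/4))*7 = 325*7 = 2275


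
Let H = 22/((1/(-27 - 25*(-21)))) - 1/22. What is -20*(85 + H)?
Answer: -5303970/11 ≈ -4.8218e+5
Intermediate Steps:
H = 528527/22 (H = 22/((-1/21/(-52))) - 1*1/22 = 22/((-1/52*(-1/21))) - 1/22 = 22/(1/1092) - 1/22 = 22*1092 - 1/22 = 24024 - 1/22 = 528527/22 ≈ 24024.)
-20*(85 + H) = -20*(85 + 528527/22) = -20*530397/22 = -5303970/11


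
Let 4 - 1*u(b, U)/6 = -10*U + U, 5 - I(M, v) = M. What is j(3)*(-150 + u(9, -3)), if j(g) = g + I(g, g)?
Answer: -1440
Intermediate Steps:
I(M, v) = 5 - M
j(g) = 5 (j(g) = g + (5 - g) = 5)
u(b, U) = 24 + 54*U (u(b, U) = 24 - 6*(-10*U + U) = 24 - (-54)*U = 24 + 54*U)
j(3)*(-150 + u(9, -3)) = 5*(-150 + (24 + 54*(-3))) = 5*(-150 + (24 - 162)) = 5*(-150 - 138) = 5*(-288) = -1440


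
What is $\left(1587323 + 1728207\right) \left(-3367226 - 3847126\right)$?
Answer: $-23919400486560$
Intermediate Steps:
$\left(1587323 + 1728207\right) \left(-3367226 - 3847126\right) = 3315530 \left(-7214352\right) = -23919400486560$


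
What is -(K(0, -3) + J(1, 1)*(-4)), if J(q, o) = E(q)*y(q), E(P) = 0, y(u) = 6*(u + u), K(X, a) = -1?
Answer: 1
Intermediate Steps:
y(u) = 12*u (y(u) = 6*(2*u) = 12*u)
J(q, o) = 0 (J(q, o) = 0*(12*q) = 0)
-(K(0, -3) + J(1, 1)*(-4)) = -(-1 + 0*(-4)) = -(-1 + 0) = -1*(-1) = 1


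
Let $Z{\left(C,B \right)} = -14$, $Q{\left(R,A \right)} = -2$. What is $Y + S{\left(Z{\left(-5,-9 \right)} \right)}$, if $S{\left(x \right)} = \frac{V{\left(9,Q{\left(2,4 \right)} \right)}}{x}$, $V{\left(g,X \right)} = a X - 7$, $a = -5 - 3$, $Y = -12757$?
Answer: $- \frac{178607}{14} \approx -12758.0$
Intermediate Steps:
$a = -8$
$V{\left(g,X \right)} = -7 - 8 X$ ($V{\left(g,X \right)} = - 8 X - 7 = -7 - 8 X$)
$S{\left(x \right)} = \frac{9}{x}$ ($S{\left(x \right)} = \frac{-7 - -16}{x} = \frac{-7 + 16}{x} = \frac{9}{x}$)
$Y + S{\left(Z{\left(-5,-9 \right)} \right)} = -12757 + \frac{9}{-14} = -12757 + 9 \left(- \frac{1}{14}\right) = -12757 - \frac{9}{14} = - \frac{178607}{14}$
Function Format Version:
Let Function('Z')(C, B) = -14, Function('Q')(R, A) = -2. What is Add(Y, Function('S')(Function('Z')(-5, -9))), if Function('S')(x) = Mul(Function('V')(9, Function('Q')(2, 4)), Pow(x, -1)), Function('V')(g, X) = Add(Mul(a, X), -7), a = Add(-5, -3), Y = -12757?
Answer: Rational(-178607, 14) ≈ -12758.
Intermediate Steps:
a = -8
Function('V')(g, X) = Add(-7, Mul(-8, X)) (Function('V')(g, X) = Add(Mul(-8, X), -7) = Add(-7, Mul(-8, X)))
Function('S')(x) = Mul(9, Pow(x, -1)) (Function('S')(x) = Mul(Add(-7, Mul(-8, -2)), Pow(x, -1)) = Mul(Add(-7, 16), Pow(x, -1)) = Mul(9, Pow(x, -1)))
Add(Y, Function('S')(Function('Z')(-5, -9))) = Add(-12757, Mul(9, Pow(-14, -1))) = Add(-12757, Mul(9, Rational(-1, 14))) = Add(-12757, Rational(-9, 14)) = Rational(-178607, 14)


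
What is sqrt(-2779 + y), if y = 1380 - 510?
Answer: I*sqrt(1909) ≈ 43.692*I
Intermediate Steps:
y = 870
sqrt(-2779 + y) = sqrt(-2779 + 870) = sqrt(-1909) = I*sqrt(1909)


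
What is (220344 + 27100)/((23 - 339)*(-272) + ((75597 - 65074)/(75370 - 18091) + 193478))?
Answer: 14173344876/16005481493 ≈ 0.88553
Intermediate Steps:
(220344 + 27100)/((23 - 339)*(-272) + ((75597 - 65074)/(75370 - 18091) + 193478)) = 247444/(-316*(-272) + (10523/57279 + 193478)) = 247444/(85952 + (10523*(1/57279) + 193478)) = 247444/(85952 + (10523/57279 + 193478)) = 247444/(85952 + 11082236885/57279) = 247444/(16005481493/57279) = 247444*(57279/16005481493) = 14173344876/16005481493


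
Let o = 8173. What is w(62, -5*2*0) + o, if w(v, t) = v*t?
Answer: 8173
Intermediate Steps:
w(v, t) = t*v
w(62, -5*2*0) + o = (-5*2*0)*62 + 8173 = -10*0*62 + 8173 = 0*62 + 8173 = 0 + 8173 = 8173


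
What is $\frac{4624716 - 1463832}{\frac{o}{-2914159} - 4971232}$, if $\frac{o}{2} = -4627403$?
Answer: $- \frac{1535219759426}{2414491869847} \approx -0.63584$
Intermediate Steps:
$o = -9254806$ ($o = 2 \left(-4627403\right) = -9254806$)
$\frac{4624716 - 1463832}{\frac{o}{-2914159} - 4971232} = \frac{4624716 - 1463832}{- \frac{9254806}{-2914159} - 4971232} = \frac{3160884}{\left(-9254806\right) \left(- \frac{1}{2914159}\right) - 4971232} = \frac{3160884}{\frac{9254806}{2914159} - 4971232} = \frac{3160884}{- \frac{14486951219082}{2914159}} = 3160884 \left(- \frac{2914159}{14486951219082}\right) = - \frac{1535219759426}{2414491869847}$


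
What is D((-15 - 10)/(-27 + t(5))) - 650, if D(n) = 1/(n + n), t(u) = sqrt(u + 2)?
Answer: -32473/50 - sqrt(7)/50 ≈ -649.51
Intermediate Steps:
t(u) = sqrt(2 + u)
D(n) = 1/(2*n)
D((-15 - 10)/(-27 + t(5))) - 650 = 1/(2*(((-15 - 10)/(-27 + sqrt(2 + 5))))) - 650 = 1/(2*((-25/(-27 + sqrt(7))))) - 650 = (27/25 - sqrt(7)/25)/2 - 650 = (27/50 - sqrt(7)/50) - 650 = -32473/50 - sqrt(7)/50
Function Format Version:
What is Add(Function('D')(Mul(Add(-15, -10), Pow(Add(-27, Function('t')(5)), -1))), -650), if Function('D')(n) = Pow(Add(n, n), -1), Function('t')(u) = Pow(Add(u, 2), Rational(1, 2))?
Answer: Add(Rational(-32473, 50), Mul(Rational(-1, 50), Pow(7, Rational(1, 2)))) ≈ -649.51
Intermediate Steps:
Function('t')(u) = Pow(Add(2, u), Rational(1, 2))
Function('D')(n) = Mul(Rational(1, 2), Pow(n, -1)) (Function('D')(n) = Pow(Mul(2, n), -1) = Mul(Rational(1, 2), Pow(n, -1)))
Add(Function('D')(Mul(Add(-15, -10), Pow(Add(-27, Function('t')(5)), -1))), -650) = Add(Mul(Rational(1, 2), Pow(Mul(Add(-15, -10), Pow(Add(-27, Pow(Add(2, 5), Rational(1, 2))), -1)), -1)), -650) = Add(Mul(Rational(1, 2), Pow(Mul(-25, Pow(Add(-27, Pow(7, Rational(1, 2))), -1)), -1)), -650) = Add(Mul(Rational(1, 2), Add(Rational(27, 25), Mul(Rational(-1, 25), Pow(7, Rational(1, 2))))), -650) = Add(Add(Rational(27, 50), Mul(Rational(-1, 50), Pow(7, Rational(1, 2)))), -650) = Add(Rational(-32473, 50), Mul(Rational(-1, 50), Pow(7, Rational(1, 2))))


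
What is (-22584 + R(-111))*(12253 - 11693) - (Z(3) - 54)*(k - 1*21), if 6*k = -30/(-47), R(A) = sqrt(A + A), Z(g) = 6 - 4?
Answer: -594461944/47 + 560*I*sqrt(222) ≈ -1.2648e+7 + 8343.8*I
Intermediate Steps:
Z(g) = 2
R(A) = sqrt(2)*sqrt(A) (R(A) = sqrt(2*A) = sqrt(2)*sqrt(A))
k = 5/47 (k = (-30/(-47))/6 = (-30*(-1/47))/6 = (1/6)*(30/47) = 5/47 ≈ 0.10638)
(-22584 + R(-111))*(12253 - 11693) - (Z(3) - 54)*(k - 1*21) = (-22584 + sqrt(2)*sqrt(-111))*(12253 - 11693) - (2 - 54)*(5/47 - 1*21) = (-22584 + sqrt(2)*(I*sqrt(111)))*560 - (-52)*(5/47 - 21) = (-22584 + I*sqrt(222))*560 - (-52)*(-982)/47 = (-12647040 + 560*I*sqrt(222)) - 1*51064/47 = (-12647040 + 560*I*sqrt(222)) - 51064/47 = -594461944/47 + 560*I*sqrt(222)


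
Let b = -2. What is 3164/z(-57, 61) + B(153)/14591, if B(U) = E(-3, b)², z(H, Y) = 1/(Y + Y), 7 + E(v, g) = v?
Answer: 5632242828/14591 ≈ 3.8601e+5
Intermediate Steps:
E(v, g) = -7 + v
z(H, Y) = 1/(2*Y)
B(U) = 100 (B(U) = (-7 - 3)² = (-10)² = 100)
3164/z(-57, 61) + B(153)/14591 = 3164/(((½)/61)) + 100/14591 = 3164/(((½)*(1/61))) + 100*(1/14591) = 3164/(1/122) + 100/14591 = 3164*122 + 100/14591 = 386008 + 100/14591 = 5632242828/14591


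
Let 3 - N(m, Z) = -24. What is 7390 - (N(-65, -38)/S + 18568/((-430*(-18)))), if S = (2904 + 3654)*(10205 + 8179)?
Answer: 191493182520659/25920888480 ≈ 7387.6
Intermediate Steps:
N(m, Z) = 27 (N(m, Z) = 3 - 1*(-24) = 3 + 24 = 27)
S = 120562272 (S = 6558*18384 = 120562272)
7390 - (N(-65, -38)/S + 18568/((-430*(-18)))) = 7390 - (27/120562272 + 18568/((-430*(-18)))) = 7390 - (27*(1/120562272) + 18568/7740) = 7390 - (3/13395808 + 18568*(1/7740)) = 7390 - (3/13395808 + 4642/1935) = 7390 - 1*62183346541/25920888480 = 7390 - 62183346541/25920888480 = 191493182520659/25920888480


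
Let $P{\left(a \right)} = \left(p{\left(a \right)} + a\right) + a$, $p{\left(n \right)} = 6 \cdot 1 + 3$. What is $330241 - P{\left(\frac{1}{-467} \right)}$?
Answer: $\frac{154218346}{467} \approx 3.3023 \cdot 10^{5}$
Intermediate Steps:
$p{\left(n \right)} = 9$ ($p{\left(n \right)} = 6 + 3 = 9$)
$P{\left(a \right)} = 9 + 2 a$ ($P{\left(a \right)} = \left(9 + a\right) + a = 9 + 2 a$)
$330241 - P{\left(\frac{1}{-467} \right)} = 330241 - \left(9 + \frac{2}{-467}\right) = 330241 - \left(9 + 2 \left(- \frac{1}{467}\right)\right) = 330241 - \left(9 - \frac{2}{467}\right) = 330241 - \frac{4201}{467} = \frac{154218346}{467}$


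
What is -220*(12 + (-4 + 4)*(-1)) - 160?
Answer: -2800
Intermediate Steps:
-220*(12 + (-4 + 4)*(-1)) - 160 = -220*(12 + 0*(-1)) - 160 = -220*(12 + 0) - 160 = -220*12 - 160 = -2640 - 160 = -2800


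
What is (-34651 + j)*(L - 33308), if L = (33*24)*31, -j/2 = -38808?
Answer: -376201540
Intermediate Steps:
j = 77616 (j = -2*(-38808) = 77616)
L = 24552 (L = 792*31 = 24552)
(-34651 + j)*(L - 33308) = (-34651 + 77616)*(24552 - 33308) = 42965*(-8756) = -376201540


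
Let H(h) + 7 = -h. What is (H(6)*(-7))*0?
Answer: 0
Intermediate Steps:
H(h) = -7 - h
(H(6)*(-7))*0 = ((-7 - 1*6)*(-7))*0 = ((-7 - 6)*(-7))*0 = -13*(-7)*0 = 91*0 = 0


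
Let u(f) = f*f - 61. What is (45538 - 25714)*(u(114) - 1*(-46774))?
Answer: 1183671216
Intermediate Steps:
u(f) = -61 + f² (u(f) = f² - 61 = -61 + f²)
(45538 - 25714)*(u(114) - 1*(-46774)) = (45538 - 25714)*((-61 + 114²) - 1*(-46774)) = 19824*((-61 + 12996) + 46774) = 19824*(12935 + 46774) = 19824*59709 = 1183671216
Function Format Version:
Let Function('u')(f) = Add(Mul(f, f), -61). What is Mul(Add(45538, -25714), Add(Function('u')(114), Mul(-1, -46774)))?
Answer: 1183671216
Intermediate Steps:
Function('u')(f) = Add(-61, Pow(f, 2)) (Function('u')(f) = Add(Pow(f, 2), -61) = Add(-61, Pow(f, 2)))
Mul(Add(45538, -25714), Add(Function('u')(114), Mul(-1, -46774))) = Mul(Add(45538, -25714), Add(Add(-61, Pow(114, 2)), Mul(-1, -46774))) = Mul(19824, Add(Add(-61, 12996), 46774)) = Mul(19824, Add(12935, 46774)) = Mul(19824, 59709) = 1183671216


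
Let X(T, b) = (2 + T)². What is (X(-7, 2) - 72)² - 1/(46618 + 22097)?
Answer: 151791434/68715 ≈ 2209.0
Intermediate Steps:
(X(-7, 2) - 72)² - 1/(46618 + 22097) = ((2 - 7)² - 72)² - 1/(46618 + 22097) = ((-5)² - 72)² - 1/68715 = (25 - 72)² - 1*1/68715 = (-47)² - 1/68715 = 2209 - 1/68715 = 151791434/68715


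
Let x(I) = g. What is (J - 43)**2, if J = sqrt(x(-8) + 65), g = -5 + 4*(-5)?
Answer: 1889 - 172*sqrt(10) ≈ 1345.1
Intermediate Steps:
g = -25 (g = -5 - 20 = -25)
x(I) = -25
J = 2*sqrt(10) (J = sqrt(-25 + 65) = sqrt(40) = 2*sqrt(10) ≈ 6.3246)
(J - 43)**2 = (2*sqrt(10) - 43)**2 = (-43 + 2*sqrt(10))**2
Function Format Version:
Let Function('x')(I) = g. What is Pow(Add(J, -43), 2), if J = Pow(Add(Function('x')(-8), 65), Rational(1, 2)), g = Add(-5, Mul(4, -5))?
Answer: Add(1889, Mul(-172, Pow(10, Rational(1, 2)))) ≈ 1345.1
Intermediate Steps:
g = -25 (g = Add(-5, -20) = -25)
Function('x')(I) = -25
J = Mul(2, Pow(10, Rational(1, 2))) (J = Pow(Add(-25, 65), Rational(1, 2)) = Pow(40, Rational(1, 2)) = Mul(2, Pow(10, Rational(1, 2))) ≈ 6.3246)
Pow(Add(J, -43), 2) = Pow(Add(Mul(2, Pow(10, Rational(1, 2))), -43), 2) = Pow(Add(-43, Mul(2, Pow(10, Rational(1, 2)))), 2)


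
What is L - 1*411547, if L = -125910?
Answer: -537457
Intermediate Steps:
L - 1*411547 = -125910 - 1*411547 = -125910 - 411547 = -537457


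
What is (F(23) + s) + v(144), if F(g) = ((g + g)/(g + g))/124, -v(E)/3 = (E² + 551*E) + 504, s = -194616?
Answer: -61549631/124 ≈ -4.9637e+5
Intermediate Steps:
v(E) = -1512 - 1653*E - 3*E² (v(E) = -3*((E² + 551*E) + 504) = -3*(504 + E² + 551*E) = -1512 - 1653*E - 3*E²)
F(g) = 1/124 (F(g) = ((2*g)/((2*g)))*(1/124) = ((2*g)*(1/(2*g)))*(1/124) = 1*(1/124) = 1/124)
(F(23) + s) + v(144) = (1/124 - 194616) + (-1512 - 1653*144 - 3*144²) = -24132383/124 + (-1512 - 238032 - 3*20736) = -24132383/124 + (-1512 - 238032 - 62208) = -24132383/124 - 301752 = -61549631/124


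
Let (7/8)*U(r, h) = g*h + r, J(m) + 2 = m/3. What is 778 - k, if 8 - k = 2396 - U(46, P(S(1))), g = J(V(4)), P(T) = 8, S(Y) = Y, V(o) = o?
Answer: 65510/21 ≈ 3119.5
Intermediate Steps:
J(m) = -2 + m/3
g = -⅔ (g = -2 + (⅓)*4 = -2 + 4/3 = -⅔ ≈ -0.66667)
U(r, h) = -16*h/21 + 8*r/7 (U(r, h) = 8*(-2*h/3 + r)/7 = 8*(r - 2*h/3)/7 = -16*h/21 + 8*r/7)
k = -49172/21 (k = 8 - (2396 - (-16/21*8 + (8/7)*46)) = 8 - (2396 - (-128/21 + 368/7)) = 8 - (2396 - 1*976/21) = 8 - (2396 - 976/21) = 8 - 1*49340/21 = 8 - 49340/21 = -49172/21 ≈ -2341.5)
778 - k = 778 - 1*(-49172/21) = 778 + 49172/21 = 65510/21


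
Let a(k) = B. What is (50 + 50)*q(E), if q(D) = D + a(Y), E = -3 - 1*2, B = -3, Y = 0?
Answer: -800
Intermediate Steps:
a(k) = -3
E = -5 (E = -3 - 2 = -5)
q(D) = -3 + D (q(D) = D - 3 = -3 + D)
(50 + 50)*q(E) = (50 + 50)*(-3 - 5) = 100*(-8) = -800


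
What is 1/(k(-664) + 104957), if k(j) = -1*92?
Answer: 1/104865 ≈ 9.5361e-6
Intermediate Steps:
k(j) = -92
1/(k(-664) + 104957) = 1/(-92 + 104957) = 1/104865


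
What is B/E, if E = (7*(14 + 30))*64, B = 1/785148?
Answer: 1/15476837376 ≈ 6.4613e-11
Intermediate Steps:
B = 1/785148 ≈ 1.2736e-6
E = 19712 (E = (7*44)*64 = 308*64 = 19712)
B/E = (1/785148)/19712 = (1/785148)*(1/19712) = 1/15476837376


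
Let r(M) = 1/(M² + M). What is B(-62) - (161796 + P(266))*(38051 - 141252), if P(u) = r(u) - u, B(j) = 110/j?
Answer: 5243166514579783/314526 ≈ 1.6670e+10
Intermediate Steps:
r(M) = 1/(M + M²)
P(u) = -u + 1/(u*(1 + u)) (P(u) = 1/(u*(1 + u)) - u = -u + 1/(u*(1 + u)))
B(-62) - (161796 + P(266))*(38051 - 141252) = 110/(-62) - (161796 + (-1*266 + 1/(266*(1 + 266))))*(38051 - 141252) = 110*(-1/62) - (161796 + (-266 + (1/266)/267))*(-103201) = -55/31 - (161796 + (-266 + (1/266)*(1/267)))*(-103201) = -55/31 - (161796 + (-266 + 1/71022))*(-103201) = -55/31 - (161796 - 18891851/71022)*(-103201) = -55/31 - 11472183661*(-103201)/71022 = -55/31 - 1*(-169134403714123/10146) = -55/31 + 169134403714123/10146 = 5243166514579783/314526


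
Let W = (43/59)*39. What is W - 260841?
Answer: -15387942/59 ≈ -2.6081e+5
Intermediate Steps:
W = 1677/59 (W = ((1/59)*43)*39 = (43/59)*39 = 1677/59 ≈ 28.424)
W - 260841 = 1677/59 - 260841 = -15387942/59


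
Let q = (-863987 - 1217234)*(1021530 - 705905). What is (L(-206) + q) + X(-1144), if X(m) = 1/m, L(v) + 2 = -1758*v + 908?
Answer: -751476457241225/1144 ≈ -6.5688e+11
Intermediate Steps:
q = -656885378125 (q = -2081221*315625 = -656885378125)
L(v) = 906 - 1758*v (L(v) = -2 + (-1758*v + 908) = -2 + (908 - 1758*v) = 906 - 1758*v)
(L(-206) + q) + X(-1144) = ((906 - 1758*(-206)) - 656885378125) + 1/(-1144) = ((906 + 362148) - 656885378125) - 1/1144 = (363054 - 656885378125) - 1/1144 = -656885015071 - 1/1144 = -751476457241225/1144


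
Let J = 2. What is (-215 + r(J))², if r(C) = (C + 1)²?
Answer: 42436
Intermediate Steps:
r(C) = (1 + C)²
(-215 + r(J))² = (-215 + (1 + 2)²)² = (-215 + 3²)² = (-215 + 9)² = (-206)² = 42436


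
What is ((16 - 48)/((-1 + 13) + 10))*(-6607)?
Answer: 105712/11 ≈ 9610.2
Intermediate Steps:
((16 - 48)/((-1 + 13) + 10))*(-6607) = -32/(12 + 10)*(-6607) = -32/22*(-6607) = -32*1/22*(-6607) = -16/11*(-6607) = 105712/11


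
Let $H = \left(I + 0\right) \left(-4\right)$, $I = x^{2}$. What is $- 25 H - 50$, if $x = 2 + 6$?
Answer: $6350$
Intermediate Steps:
$x = 8$
$I = 64$ ($I = 8^{2} = 64$)
$H = -256$ ($H = \left(64 + 0\right) \left(-4\right) = 64 \left(-4\right) = -256$)
$- 25 H - 50 = \left(-25\right) \left(-256\right) - 50 = 6400 - 50 = 6350$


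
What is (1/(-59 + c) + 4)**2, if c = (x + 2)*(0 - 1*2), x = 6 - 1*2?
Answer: 80089/5041 ≈ 15.888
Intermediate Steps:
x = 4 (x = 6 - 2 = 4)
c = -12 (c = (4 + 2)*(0 - 1*2) = 6*(0 - 2) = 6*(-2) = -12)
(1/(-59 + c) + 4)**2 = (1/(-59 - 12) + 4)**2 = (1/(-71) + 4)**2 = (-1/71 + 4)**2 = (283/71)**2 = 80089/5041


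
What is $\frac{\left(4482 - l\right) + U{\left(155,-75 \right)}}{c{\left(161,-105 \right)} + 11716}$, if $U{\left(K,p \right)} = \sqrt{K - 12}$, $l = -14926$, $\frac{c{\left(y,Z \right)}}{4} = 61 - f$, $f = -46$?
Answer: $\frac{1213}{759} + \frac{\sqrt{143}}{12144} \approx 1.5991$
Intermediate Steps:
$c{\left(y,Z \right)} = 428$ ($c{\left(y,Z \right)} = 4 \left(61 - -46\right) = 4 \left(61 + 46\right) = 4 \cdot 107 = 428$)
$U{\left(K,p \right)} = \sqrt{-12 + K}$
$\frac{\left(4482 - l\right) + U{\left(155,-75 \right)}}{c{\left(161,-105 \right)} + 11716} = \frac{\left(4482 - -14926\right) + \sqrt{-12 + 155}}{428 + 11716} = \frac{\left(4482 + 14926\right) + \sqrt{143}}{12144} = \left(19408 + \sqrt{143}\right) \frac{1}{12144} = \frac{1213}{759} + \frac{\sqrt{143}}{12144}$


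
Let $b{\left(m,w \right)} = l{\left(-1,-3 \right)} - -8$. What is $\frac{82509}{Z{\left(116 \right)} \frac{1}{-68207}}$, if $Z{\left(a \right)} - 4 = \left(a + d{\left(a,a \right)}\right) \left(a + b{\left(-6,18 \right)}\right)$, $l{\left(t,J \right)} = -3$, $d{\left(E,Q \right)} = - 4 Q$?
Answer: $\frac{5627691363}{42104} \approx 1.3366 \cdot 10^{5}$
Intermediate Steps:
$b{\left(m,w \right)} = 5$ ($b{\left(m,w \right)} = -3 - -8 = -3 + 8 = 5$)
$Z{\left(a \right)} = 4 - 3 a \left(5 + a\right)$ ($Z{\left(a \right)} = 4 + \left(a - 4 a\right) \left(a + 5\right) = 4 + - 3 a \left(5 + a\right) = 4 - 3 a \left(5 + a\right)$)
$\frac{82509}{Z{\left(116 \right)} \frac{1}{-68207}} = \frac{82509}{\left(4 - 1740 - 3 \cdot 116^{2}\right) \frac{1}{-68207}} = \frac{82509}{\left(4 - 1740 - 40368\right) \left(- \frac{1}{68207}\right)} = \frac{82509}{\left(-42104\right) \left(- \frac{1}{68207}\right)} = \frac{82509}{\frac{42104}{68207}} = 82509 \cdot \frac{68207}{42104} = \frac{5627691363}{42104}$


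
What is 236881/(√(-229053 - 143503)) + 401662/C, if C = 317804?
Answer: 200831/158902 - 236881*I*√93139/186278 ≈ 1.2639 - 388.09*I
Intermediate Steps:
236881/(√(-229053 - 143503)) + 401662/C = 236881/(√(-229053 - 143503)) + 401662/317804 = 236881/(√(-372556)) + 401662*(1/317804) = 236881/((2*I*√93139)) + 200831/158902 = 236881*(-I*√93139/186278) + 200831/158902 = -236881*I*√93139/186278 + 200831/158902 = 200831/158902 - 236881*I*√93139/186278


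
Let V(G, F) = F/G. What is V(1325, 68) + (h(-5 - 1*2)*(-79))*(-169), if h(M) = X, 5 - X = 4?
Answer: 17690143/1325 ≈ 13351.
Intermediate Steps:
X = 1 (X = 5 - 1*4 = 5 - 4 = 1)
h(M) = 1
V(1325, 68) + (h(-5 - 1*2)*(-79))*(-169) = 68/1325 + (1*(-79))*(-169) = 68*(1/1325) - 79*(-169) = 68/1325 + 13351 = 17690143/1325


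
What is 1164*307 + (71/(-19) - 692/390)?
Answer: 1323953921/3705 ≈ 3.5734e+5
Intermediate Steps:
1164*307 + (71/(-19) - 692/390) = 357348 + (71*(-1/19) - 692*1/390) = 357348 + (-71/19 - 346/195) = 357348 - 20419/3705 = 1323953921/3705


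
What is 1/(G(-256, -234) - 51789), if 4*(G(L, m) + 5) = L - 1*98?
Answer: -2/103765 ≈ -1.9274e-5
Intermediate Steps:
G(L, m) = -59/2 + L/4 (G(L, m) = -5 + (L - 1*98)/4 = -5 + (L - 98)/4 = -5 + (-98 + L)/4 = -5 + (-49/2 + L/4) = -59/2 + L/4)
1/(G(-256, -234) - 51789) = 1/((-59/2 + (¼)*(-256)) - 51789) = 1/((-59/2 - 64) - 51789) = 1/(-187/2 - 51789) = 1/(-103765/2) = -2/103765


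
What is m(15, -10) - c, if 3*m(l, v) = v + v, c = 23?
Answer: -89/3 ≈ -29.667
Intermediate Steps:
m(l, v) = 2*v/3 (m(l, v) = (v + v)/3 = (2*v)/3 = 2*v/3)
m(15, -10) - c = (⅔)*(-10) - 1*23 = -20/3 - 23 = -89/3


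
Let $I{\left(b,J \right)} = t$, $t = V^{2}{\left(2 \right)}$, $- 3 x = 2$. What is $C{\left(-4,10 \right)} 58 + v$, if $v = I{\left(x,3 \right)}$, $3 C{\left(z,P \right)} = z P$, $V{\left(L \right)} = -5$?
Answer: $- \frac{2245}{3} \approx -748.33$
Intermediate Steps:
$x = - \frac{2}{3}$ ($x = \left(- \frac{1}{3}\right) 2 = - \frac{2}{3} \approx -0.66667$)
$C{\left(z,P \right)} = \frac{P z}{3}$ ($C{\left(z,P \right)} = \frac{z P}{3} = \frac{P z}{3}$)
$t = 25$ ($t = \left(-5\right)^{2} = 25$)
$I{\left(b,J \right)} = 25$
$v = 25$
$C{\left(-4,10 \right)} 58 + v = \frac{1}{3} \cdot 10 \left(-4\right) 58 + 25 = \left(- \frac{40}{3}\right) 58 + 25 = - \frac{2320}{3} + 25 = - \frac{2245}{3}$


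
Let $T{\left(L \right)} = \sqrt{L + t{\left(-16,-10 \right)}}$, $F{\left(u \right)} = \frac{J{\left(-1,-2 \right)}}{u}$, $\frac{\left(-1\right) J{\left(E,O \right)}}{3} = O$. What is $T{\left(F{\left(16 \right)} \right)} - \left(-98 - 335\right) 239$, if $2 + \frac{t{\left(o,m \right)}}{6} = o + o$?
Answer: $103487 + \frac{3 i \sqrt{362}}{4} \approx 1.0349 \cdot 10^{5} + 14.27 i$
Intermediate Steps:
$J{\left(E,O \right)} = - 3 O$
$t{\left(o,m \right)} = -12 + 12 o$ ($t{\left(o,m \right)} = -12 + 6 \left(o + o\right) = -12 + 6 \cdot 2 o = -12 + 12 o$)
$F{\left(u \right)} = \frac{6}{u}$ ($F{\left(u \right)} = \frac{\left(-3\right) \left(-2\right)}{u} = \frac{6}{u}$)
$T{\left(L \right)} = \sqrt{-204 + L}$ ($T{\left(L \right)} = \sqrt{L + \left(-12 + 12 \left(-16\right)\right)} = \sqrt{L - 204} = \sqrt{-204 + L}$)
$T{\left(F{\left(16 \right)} \right)} - \left(-98 - 335\right) 239 = \sqrt{-204 + \frac{6}{16}} - \left(-98 - 335\right) 239 = \sqrt{-204 + 6 \cdot \frac{1}{16}} - \left(-433\right) 239 = \sqrt{-204 + \frac{3}{8}} - -103487 = \sqrt{- \frac{1629}{8}} + 103487 = \frac{3 i \sqrt{362}}{4} + 103487 = 103487 + \frac{3 i \sqrt{362}}{4}$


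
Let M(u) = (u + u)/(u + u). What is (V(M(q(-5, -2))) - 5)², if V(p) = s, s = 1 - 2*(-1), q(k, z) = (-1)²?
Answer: 4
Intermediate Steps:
q(k, z) = 1
s = 3 (s = 1 + 2 = 3)
M(u) = 1 (M(u) = (2*u)/((2*u)) = (2*u)*(1/(2*u)) = 1)
V(p) = 3
(V(M(q(-5, -2))) - 5)² = (3 - 5)² = (-2)² = 4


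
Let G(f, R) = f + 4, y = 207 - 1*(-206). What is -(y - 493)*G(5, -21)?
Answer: 720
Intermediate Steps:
y = 413 (y = 207 + 206 = 413)
G(f, R) = 4 + f
-(y - 493)*G(5, -21) = -(413 - 493)*(4 + 5) = -(-80)*9 = -1*(-720) = 720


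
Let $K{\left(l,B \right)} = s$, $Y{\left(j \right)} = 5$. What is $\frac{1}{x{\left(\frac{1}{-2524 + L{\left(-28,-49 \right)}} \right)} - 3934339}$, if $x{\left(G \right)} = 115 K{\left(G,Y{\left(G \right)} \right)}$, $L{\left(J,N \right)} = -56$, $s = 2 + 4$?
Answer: $- \frac{1}{3933649} \approx -2.5422 \cdot 10^{-7}$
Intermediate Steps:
$s = 6$
$K{\left(l,B \right)} = 6$
$x{\left(G \right)} = 690$ ($x{\left(G \right)} = 115 \cdot 6 = 690$)
$\frac{1}{x{\left(\frac{1}{-2524 + L{\left(-28,-49 \right)}} \right)} - 3934339} = \frac{1}{690 - 3934339} = \frac{1}{-3933649} = - \frac{1}{3933649}$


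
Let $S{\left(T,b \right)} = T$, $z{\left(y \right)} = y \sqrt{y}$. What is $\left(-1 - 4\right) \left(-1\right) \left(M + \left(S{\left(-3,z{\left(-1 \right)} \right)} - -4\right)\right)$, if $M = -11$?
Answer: $-50$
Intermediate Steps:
$z{\left(y \right)} = y^{\frac{3}{2}}$
$\left(-1 - 4\right) \left(-1\right) \left(M + \left(S{\left(-3,z{\left(-1 \right)} \right)} - -4\right)\right) = \left(-1 - 4\right) \left(-1\right) \left(-11 - -1\right) = \left(-5\right) \left(-1\right) \left(-11 + \left(-3 + 4\right)\right) = 5 \left(-11 + 1\right) = 5 \left(-10\right) = -50$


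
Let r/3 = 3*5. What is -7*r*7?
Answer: -2205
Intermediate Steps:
r = 45 (r = 3*(3*5) = 3*15 = 45)
-7*r*7 = -7*45*7 = -315*7 = -2205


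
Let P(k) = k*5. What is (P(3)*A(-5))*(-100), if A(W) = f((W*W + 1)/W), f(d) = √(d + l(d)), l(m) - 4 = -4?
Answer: -300*I*√130 ≈ -3420.5*I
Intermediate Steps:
P(k) = 5*k
l(m) = 0 (l(m) = 4 - 4 = 0)
f(d) = √d (f(d) = √(d + 0) = √d)
A(W) = √((1 + W²)/W) (A(W) = √((W*W + 1)/W) = √((W² + 1)/W) = √((1 + W²)/W))
(P(3)*A(-5))*(-100) = ((5*3)*√(-5 + 1/(-5)))*(-100) = (15*√(-5 - ⅕))*(-100) = (15*√(-26/5))*(-100) = (15*(I*√130/5))*(-100) = (3*I*√130)*(-100) = -300*I*√130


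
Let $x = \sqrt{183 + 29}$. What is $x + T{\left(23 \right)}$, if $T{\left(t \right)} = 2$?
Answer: $2 + 2 \sqrt{53} \approx 16.56$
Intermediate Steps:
$x = 2 \sqrt{53}$ ($x = \sqrt{212} = 2 \sqrt{53} \approx 14.56$)
$x + T{\left(23 \right)} = 2 \sqrt{53} + 2 = 2 + 2 \sqrt{53}$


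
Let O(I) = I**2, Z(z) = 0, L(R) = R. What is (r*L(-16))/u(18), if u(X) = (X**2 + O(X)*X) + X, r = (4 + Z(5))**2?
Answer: -128/3087 ≈ -0.041464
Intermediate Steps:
r = 16 (r = (4 + 0)**2 = 4**2 = 16)
u(X) = X + X**2 + X**3 (u(X) = (X**2 + X**2*X) + X = (X**2 + X**3) + X = X + X**2 + X**3)
(r*L(-16))/u(18) = (16*(-16))/((18*(1 + 18 + 18**2))) = -256*1/(18*(1 + 18 + 324)) = -256/(18*343) = -256/6174 = -256*1/6174 = -128/3087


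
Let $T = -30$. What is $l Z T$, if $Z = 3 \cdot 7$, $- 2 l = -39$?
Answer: $-12285$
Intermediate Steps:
$l = \frac{39}{2}$ ($l = \left(- \frac{1}{2}\right) \left(-39\right) = \frac{39}{2} \approx 19.5$)
$Z = 21$
$l Z T = \frac{39}{2} \cdot 21 \left(-30\right) = \frac{819}{2} \left(-30\right) = -12285$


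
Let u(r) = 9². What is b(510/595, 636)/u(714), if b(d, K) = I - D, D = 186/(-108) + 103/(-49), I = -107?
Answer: -91001/71442 ≈ -1.2738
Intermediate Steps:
D = -3373/882 (D = 186*(-1/108) + 103*(-1/49) = -31/18 - 103/49 = -3373/882 ≈ -3.8243)
u(r) = 81
b(d, K) = -91001/882 (b(d, K) = -107 - 1*(-3373/882) = -107 + 3373/882 = -91001/882)
b(510/595, 636)/u(714) = -91001/882/81 = -91001/882*1/81 = -91001/71442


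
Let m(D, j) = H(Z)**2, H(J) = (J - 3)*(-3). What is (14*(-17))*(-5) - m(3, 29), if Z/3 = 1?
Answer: 1190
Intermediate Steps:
Z = 3 (Z = 3*1 = 3)
H(J) = 9 - 3*J (H(J) = (-3 + J)*(-3) = 9 - 3*J)
m(D, j) = 0 (m(D, j) = (9 - 3*3)**2 = (9 - 9)**2 = 0**2 = 0)
(14*(-17))*(-5) - m(3, 29) = (14*(-17))*(-5) - 1*0 = -238*(-5) + 0 = 1190 + 0 = 1190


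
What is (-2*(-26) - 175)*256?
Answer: -31488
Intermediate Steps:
(-2*(-26) - 175)*256 = (52 - 175)*256 = -123*256 = -31488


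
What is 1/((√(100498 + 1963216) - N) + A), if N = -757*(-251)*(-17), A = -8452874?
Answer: -5222755/27277167726311 - √2063714/27277167726311 ≈ -1.9152e-7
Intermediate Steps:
N = -3230119 (N = 190007*(-17) = -3230119)
1/((√(100498 + 1963216) - N) + A) = 1/((√(100498 + 1963216) - 1*(-3230119)) - 8452874) = 1/((√2063714 + 3230119) - 8452874) = 1/((3230119 + √2063714) - 8452874) = 1/(-5222755 + √2063714)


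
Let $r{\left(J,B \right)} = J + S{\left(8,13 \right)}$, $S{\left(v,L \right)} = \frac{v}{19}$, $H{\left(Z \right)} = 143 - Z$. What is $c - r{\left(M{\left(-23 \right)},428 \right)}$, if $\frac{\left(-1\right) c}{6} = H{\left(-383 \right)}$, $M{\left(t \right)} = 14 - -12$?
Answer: $- \frac{60466}{19} \approx -3182.4$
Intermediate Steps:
$S{\left(v,L \right)} = \frac{v}{19}$ ($S{\left(v,L \right)} = v \frac{1}{19} = \frac{v}{19}$)
$M{\left(t \right)} = 26$ ($M{\left(t \right)} = 14 + 12 = 26$)
$r{\left(J,B \right)} = \frac{8}{19} + J$ ($r{\left(J,B \right)} = J + \frac{1}{19} \cdot 8 = J + \frac{8}{19} = \frac{8}{19} + J$)
$c = -3156$ ($c = - 6 \left(143 - -383\right) = - 6 \left(143 + 383\right) = \left(-6\right) 526 = -3156$)
$c - r{\left(M{\left(-23 \right)},428 \right)} = -3156 - \left(\frac{8}{19} + 26\right) = -3156 - \frac{502}{19} = - \frac{60466}{19}$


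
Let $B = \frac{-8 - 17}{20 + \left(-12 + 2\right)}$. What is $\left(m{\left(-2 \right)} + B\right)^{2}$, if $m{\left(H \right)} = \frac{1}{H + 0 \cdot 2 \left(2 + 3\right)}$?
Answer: $9$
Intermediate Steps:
$m{\left(H \right)} = \frac{1}{H}$ ($m{\left(H \right)} = \frac{1}{H + 0 \cdot 5} = \frac{1}{H + 0} = \frac{1}{H}$)
$B = - \frac{5}{2}$ ($B = \frac{-8 - 17}{20 - 10} = - \frac{25}{10} = \left(-25\right) \frac{1}{10} = - \frac{5}{2} \approx -2.5$)
$\left(m{\left(-2 \right)} + B\right)^{2} = \left(\frac{1}{-2} - \frac{5}{2}\right)^{2} = \left(- \frac{1}{2} - \frac{5}{2}\right)^{2} = \left(-3\right)^{2} = 9$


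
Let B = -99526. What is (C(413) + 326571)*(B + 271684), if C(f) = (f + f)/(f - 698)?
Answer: 5341024569874/95 ≈ 5.6221e+10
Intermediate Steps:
C(f) = 2*f/(-698 + f) (C(f) = (2*f)/(-698 + f) = 2*f/(-698 + f))
(C(413) + 326571)*(B + 271684) = (2*413/(-698 + 413) + 326571)*(-99526 + 271684) = (2*413/(-285) + 326571)*172158 = (2*413*(-1/285) + 326571)*172158 = (-826/285 + 326571)*172158 = (93071909/285)*172158 = 5341024569874/95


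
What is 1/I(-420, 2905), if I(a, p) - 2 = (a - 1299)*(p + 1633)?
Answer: -1/7800820 ≈ -1.2819e-7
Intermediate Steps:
I(a, p) = 2 + (-1299 + a)*(1633 + p) (I(a, p) = 2 + (a - 1299)*(p + 1633) = 2 + (-1299 + a)*(1633 + p))
1/I(-420, 2905) = 1/(-2121265 - 1299*2905 + 1633*(-420) - 420*2905) = 1/(-2121265 - 3773595 - 685860 - 1220100) = 1/(-7800820) = -1/7800820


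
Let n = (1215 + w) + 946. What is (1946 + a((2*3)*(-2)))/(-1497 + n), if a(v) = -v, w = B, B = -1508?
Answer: -979/422 ≈ -2.3199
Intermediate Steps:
w = -1508
n = 653 (n = (1215 - 1508) + 946 = -293 + 946 = 653)
(1946 + a((2*3)*(-2)))/(-1497 + n) = (1946 - 2*3*(-2))/(-1497 + 653) = (1946 - 6*(-2))/(-844) = (1946 - 1*(-12))*(-1/844) = (1946 + 12)*(-1/844) = 1958*(-1/844) = -979/422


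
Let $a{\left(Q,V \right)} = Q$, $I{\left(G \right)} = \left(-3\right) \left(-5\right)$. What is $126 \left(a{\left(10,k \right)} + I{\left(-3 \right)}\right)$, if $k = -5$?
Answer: $3150$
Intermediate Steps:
$I{\left(G \right)} = 15$
$126 \left(a{\left(10,k \right)} + I{\left(-3 \right)}\right) = 126 \left(10 + 15\right) = 126 \cdot 25 = 3150$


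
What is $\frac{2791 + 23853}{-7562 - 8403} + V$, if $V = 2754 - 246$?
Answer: $\frac{40013576}{15965} \approx 2506.3$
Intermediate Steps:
$V = 2508$ ($V = 2754 - 246 = 2508$)
$\frac{2791 + 23853}{-7562 - 8403} + V = \frac{2791 + 23853}{-7562 - 8403} + 2508 = \frac{26644}{-15965} + 2508 = 26644 \left(- \frac{1}{15965}\right) + 2508 = - \frac{26644}{15965} + 2508 = \frac{40013576}{15965}$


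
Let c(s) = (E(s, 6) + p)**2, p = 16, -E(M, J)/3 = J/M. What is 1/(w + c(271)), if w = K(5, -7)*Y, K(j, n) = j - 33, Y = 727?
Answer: -73441/1476319872 ≈ -4.9746e-5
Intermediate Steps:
E(M, J) = -3*J/M
K(j, n) = -33 + j
w = -20356 (w = (-33 + 5)*727 = -28*727 = -20356)
c(s) = (16 - 18/s)**2 (c(s) = (-3*6/s + 16)**2 = (-18/s + 16)**2 = (16 - 18/s)**2)
1/(w + c(271)) = 1/(-20356 + (16 - 18/271)**2) = 1/(-20356 + (4318/271)**2) = 1/(-20356 + 18645124/73441) = 1/(-1476319872/73441) = -73441/1476319872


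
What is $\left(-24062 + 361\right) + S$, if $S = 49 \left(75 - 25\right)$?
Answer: $-21251$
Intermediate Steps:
$S = 2450$ ($S = 49 \cdot 50 = 2450$)
$\left(-24062 + 361\right) + S = \left(-24062 + 361\right) + 2450 = -23701 + 2450 = -21251$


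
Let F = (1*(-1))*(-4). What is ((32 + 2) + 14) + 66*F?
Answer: 312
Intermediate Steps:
F = 4 (F = -1*(-4) = 4)
((32 + 2) + 14) + 66*F = ((32 + 2) + 14) + 66*4 = (34 + 14) + 264 = 48 + 264 = 312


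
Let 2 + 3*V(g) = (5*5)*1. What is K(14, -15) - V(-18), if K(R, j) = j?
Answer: -68/3 ≈ -22.667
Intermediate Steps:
V(g) = 23/3 (V(g) = -⅔ + ((5*5)*1)/3 = -⅔ + (25*1)/3 = -⅔ + (⅓)*25 = -⅔ + 25/3 = 23/3)
K(14, -15) - V(-18) = -15 - 1*23/3 = -15 - 23/3 = -68/3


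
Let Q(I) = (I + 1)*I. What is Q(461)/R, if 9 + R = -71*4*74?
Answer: -212982/21025 ≈ -10.130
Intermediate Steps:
R = -21025 (R = -9 - 71*4*74 = -9 - 284*74 = -9 - 21016 = -21025)
Q(I) = I*(1 + I) (Q(I) = (1 + I)*I = I*(1 + I))
Q(461)/R = (461*(1 + 461))/(-21025) = (461*462)*(-1/21025) = 212982*(-1/21025) = -212982/21025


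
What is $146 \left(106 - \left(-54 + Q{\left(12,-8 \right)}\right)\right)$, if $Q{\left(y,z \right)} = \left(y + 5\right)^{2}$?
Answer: $-18834$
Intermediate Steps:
$Q{\left(y,z \right)} = \left(5 + y\right)^{2}$
$146 \left(106 - \left(-54 + Q{\left(12,-8 \right)}\right)\right) = 146 \left(106 + \left(105 - \left(\left(5 + 12\right)^{2} + 51\right)\right)\right) = 146 \left(106 + \left(105 - \left(17^{2} + 51\right)\right)\right) = 146 \left(106 + \left(105 - \left(289 + 51\right)\right)\right) = 146 \left(106 + \left(105 - 340\right)\right) = 146 \left(106 - 235\right) = 146 \left(-129\right) = -18834$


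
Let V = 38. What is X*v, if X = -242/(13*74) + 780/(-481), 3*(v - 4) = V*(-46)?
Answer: 1564136/1443 ≈ 1083.9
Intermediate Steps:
v = -1736/3 (v = 4 + (38*(-46))/3 = 4 + (1/3)*(-1748) = 4 - 1748/3 = -1736/3 ≈ -578.67)
X = -901/481 (X = -242/962 + 780*(-1/481) = -242*1/962 - 60/37 = -121/481 - 60/37 = -901/481 ≈ -1.8732)
X*v = -901/481*(-1736/3) = 1564136/1443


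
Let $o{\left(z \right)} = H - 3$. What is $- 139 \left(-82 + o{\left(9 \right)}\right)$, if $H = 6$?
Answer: $10981$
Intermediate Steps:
$o{\left(z \right)} = 3$ ($o{\left(z \right)} = 6 - 3 = 3$)
$- 139 \left(-82 + o{\left(9 \right)}\right) = - 139 \left(-82 + 3\right) = \left(-139\right) \left(-79\right) = 10981$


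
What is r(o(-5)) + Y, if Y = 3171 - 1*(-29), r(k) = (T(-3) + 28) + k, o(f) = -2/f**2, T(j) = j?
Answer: 80623/25 ≈ 3224.9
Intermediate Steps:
o(f) = -2/f**2
r(k) = 25 + k (r(k) = (-3 + 28) + k = 25 + k)
Y = 3200 (Y = 3171 + 29 = 3200)
r(o(-5)) + Y = (25 - 2/(-5)**2) + 3200 = (25 - 2*1/25) + 3200 = (25 - 2/25) + 3200 = 623/25 + 3200 = 80623/25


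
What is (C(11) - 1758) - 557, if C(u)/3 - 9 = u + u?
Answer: -2222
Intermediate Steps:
C(u) = 27 + 6*u (C(u) = 27 + 3*(u + u) = 27 + 3*(2*u) = 27 + 6*u)
(C(11) - 1758) - 557 = ((27 + 6*11) - 1758) - 557 = ((27 + 66) - 1758) - 557 = (93 - 1758) - 557 = -1665 - 557 = -2222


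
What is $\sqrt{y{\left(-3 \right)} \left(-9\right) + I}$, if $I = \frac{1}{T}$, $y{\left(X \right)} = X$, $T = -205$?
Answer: $\frac{\sqrt{1134470}}{205} \approx 5.1957$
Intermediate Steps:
$I = - \frac{1}{205}$ ($I = \frac{1}{-205} = - \frac{1}{205} \approx -0.0048781$)
$\sqrt{y{\left(-3 \right)} \left(-9\right) + I} = \sqrt{\left(-3\right) \left(-9\right) - \frac{1}{205}} = \sqrt{27 - \frac{1}{205}} = \sqrt{\frac{5534}{205}} = \frac{\sqrt{1134470}}{205}$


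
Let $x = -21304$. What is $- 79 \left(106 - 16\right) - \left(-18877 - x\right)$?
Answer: $-9537$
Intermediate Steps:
$- 79 \left(106 - 16\right) - \left(-18877 - x\right) = - 79 \left(106 - 16\right) - \left(-18877 - -21304\right) = \left(-79\right) 90 - \left(-18877 + 21304\right) = -7110 - 2427 = -9537$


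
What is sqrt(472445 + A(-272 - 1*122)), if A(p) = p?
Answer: sqrt(472051) ≈ 687.06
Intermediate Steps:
sqrt(472445 + A(-272 - 1*122)) = sqrt(472445 + (-272 - 1*122)) = sqrt(472445 + (-272 - 122)) = sqrt(472445 - 394) = sqrt(472051)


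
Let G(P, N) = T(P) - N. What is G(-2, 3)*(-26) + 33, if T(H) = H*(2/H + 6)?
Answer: 371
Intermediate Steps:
T(H) = H*(6 + 2/H)
G(P, N) = 2 - N + 6*P (G(P, N) = (2 + 6*P) - N = 2 - N + 6*P)
G(-2, 3)*(-26) + 33 = (2 - 1*3 + 6*(-2))*(-26) + 33 = (2 - 3 - 12)*(-26) + 33 = -13*(-26) + 33 = 338 + 33 = 371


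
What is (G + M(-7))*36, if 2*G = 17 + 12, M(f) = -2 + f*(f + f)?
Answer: 3978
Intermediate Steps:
M(f) = -2 + 2*f**2 (M(f) = -2 + f*(2*f) = -2 + 2*f**2)
G = 29/2 (G = (17 + 12)/2 = (1/2)*29 = 29/2 ≈ 14.500)
(G + M(-7))*36 = (29/2 + (-2 + 2*(-7)**2))*36 = (29/2 + (-2 + 2*49))*36 = (29/2 + (-2 + 98))*36 = (29/2 + 96)*36 = (221/2)*36 = 3978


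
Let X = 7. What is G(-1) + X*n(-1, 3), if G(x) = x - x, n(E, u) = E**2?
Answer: 7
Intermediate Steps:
G(x) = 0
G(-1) + X*n(-1, 3) = 0 + 7*(-1)**2 = 0 + 7*1 = 0 + 7 = 7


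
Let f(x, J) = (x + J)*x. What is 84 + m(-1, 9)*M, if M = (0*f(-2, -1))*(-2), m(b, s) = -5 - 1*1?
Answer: 84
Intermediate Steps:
f(x, J) = x*(J + x) (f(x, J) = (J + x)*x = x*(J + x))
m(b, s) = -6 (m(b, s) = -5 - 1 = -6)
M = 0 (M = (0*(-2*(-1 - 2)))*(-2) = (0*(-2*(-3)))*(-2) = (0*6)*(-2) = 0*(-2) = 0)
84 + m(-1, 9)*M = 84 - 6*0 = 84 + 0 = 84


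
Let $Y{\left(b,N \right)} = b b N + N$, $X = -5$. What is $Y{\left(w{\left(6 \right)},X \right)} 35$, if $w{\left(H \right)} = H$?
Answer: $-6475$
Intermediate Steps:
$Y{\left(b,N \right)} = N + N b^{2}$ ($Y{\left(b,N \right)} = b^{2} N + N = N b^{2} + N = N + N b^{2}$)
$Y{\left(w{\left(6 \right)},X \right)} 35 = - 5 \left(1 + 6^{2}\right) 35 = - 5 \left(1 + 36\right) 35 = \left(-5\right) 37 \cdot 35 = \left(-185\right) 35 = -6475$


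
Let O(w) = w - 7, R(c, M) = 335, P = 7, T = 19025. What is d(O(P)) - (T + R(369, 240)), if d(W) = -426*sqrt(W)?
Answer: -19360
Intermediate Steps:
O(w) = -7 + w
d(O(P)) - (T + R(369, 240)) = -426*sqrt(-7 + 7) - (19025 + 335) = -426*sqrt(0) - 1*19360 = -426*0 - 19360 = 0 - 19360 = -19360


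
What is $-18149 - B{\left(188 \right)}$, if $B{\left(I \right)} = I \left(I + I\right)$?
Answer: $-88837$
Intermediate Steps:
$B{\left(I \right)} = 2 I^{2}$ ($B{\left(I \right)} = I 2 I = 2 I^{2}$)
$-18149 - B{\left(188 \right)} = -18149 - 2 \cdot 188^{2} = -18149 - 2 \cdot 35344 = -18149 - 70688 = -88837$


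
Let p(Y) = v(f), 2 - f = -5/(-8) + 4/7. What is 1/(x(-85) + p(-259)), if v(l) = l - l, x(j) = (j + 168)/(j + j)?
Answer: -170/83 ≈ -2.0482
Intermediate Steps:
x(j) = (168 + j)/(2*j) (x(j) = (168 + j)/((2*j)) = (168 + j)*(1/(2*j)) = (168 + j)/(2*j))
f = 45/56 (f = 2 - (-5/(-8) + 4/7) = 2 - (-5*(-⅛) + 4*(⅐)) = 2 - (5/8 + 4/7) = 2 - 1*67/56 = 2 - 67/56 = 45/56 ≈ 0.80357)
v(l) = 0
p(Y) = 0
1/(x(-85) + p(-259)) = 1/((½)*(168 - 85)/(-85) + 0) = 1/((½)*(-1/85)*83 + 0) = 1/(-83/170 + 0) = 1/(-83/170) = -170/83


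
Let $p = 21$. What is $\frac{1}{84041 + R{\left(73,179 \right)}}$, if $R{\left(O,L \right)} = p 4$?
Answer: $\frac{1}{84125} \approx 1.1887 \cdot 10^{-5}$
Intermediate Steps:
$R{\left(O,L \right)} = 84$ ($R{\left(O,L \right)} = 21 \cdot 4 = 84$)
$\frac{1}{84041 + R{\left(73,179 \right)}} = \frac{1}{84041 + 84} = \frac{1}{84125}$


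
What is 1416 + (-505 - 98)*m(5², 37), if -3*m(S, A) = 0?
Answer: 1416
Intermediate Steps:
m(S, A) = 0 (m(S, A) = -⅓*0 = 0)
1416 + (-505 - 98)*m(5², 37) = 1416 + (-505 - 98)*0 = 1416 - 603*0 = 1416 + 0 = 1416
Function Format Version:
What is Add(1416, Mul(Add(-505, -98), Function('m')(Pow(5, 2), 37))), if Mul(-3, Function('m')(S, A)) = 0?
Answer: 1416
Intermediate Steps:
Function('m')(S, A) = 0 (Function('m')(S, A) = Mul(Rational(-1, 3), 0) = 0)
Add(1416, Mul(Add(-505, -98), Function('m')(Pow(5, 2), 37))) = Add(1416, Mul(Add(-505, -98), 0)) = Add(1416, Mul(-603, 0)) = Add(1416, 0) = 1416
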